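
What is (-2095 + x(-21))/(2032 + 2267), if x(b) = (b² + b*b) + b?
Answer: -1234/4299 ≈ -0.28704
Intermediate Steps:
x(b) = b + 2*b² (x(b) = (b² + b²) + b = 2*b² + b = b + 2*b²)
(-2095 + x(-21))/(2032 + 2267) = (-2095 - 21*(1 + 2*(-21)))/(2032 + 2267) = (-2095 - 21*(1 - 42))/4299 = (-2095 - 21*(-41))*(1/4299) = (-2095 + 861)*(1/4299) = -1234*1/4299 = -1234/4299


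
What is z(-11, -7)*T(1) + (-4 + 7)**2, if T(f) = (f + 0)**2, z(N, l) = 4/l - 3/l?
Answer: 62/7 ≈ 8.8571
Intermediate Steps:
z(N, l) = 1/l
T(f) = f**2
z(-11, -7)*T(1) + (-4 + 7)**2 = 1**2/(-7) + (-4 + 7)**2 = -1/7*1 + 3**2 = -1/7 + 9 = 62/7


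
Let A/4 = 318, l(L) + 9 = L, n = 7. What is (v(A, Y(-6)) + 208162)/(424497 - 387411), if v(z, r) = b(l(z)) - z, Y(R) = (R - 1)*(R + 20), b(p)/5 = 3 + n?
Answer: 34490/6181 ≈ 5.5800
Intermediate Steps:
l(L) = -9 + L
b(p) = 50 (b(p) = 5*(3 + 7) = 5*10 = 50)
A = 1272 (A = 4*318 = 1272)
Y(R) = (-1 + R)*(20 + R)
v(z, r) = 50 - z
(v(A, Y(-6)) + 208162)/(424497 - 387411) = ((50 - 1*1272) + 208162)/(424497 - 387411) = ((50 - 1272) + 208162)/37086 = (-1222 + 208162)*(1/37086) = 206940*(1/37086) = 34490/6181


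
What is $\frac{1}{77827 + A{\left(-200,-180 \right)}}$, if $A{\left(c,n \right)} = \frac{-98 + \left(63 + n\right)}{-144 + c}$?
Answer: $\frac{8}{622621} \approx 1.2849 \cdot 10^{-5}$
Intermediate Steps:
$A{\left(c,n \right)} = \frac{-35 + n}{-144 + c}$
$\frac{1}{77827 + A{\left(-200,-180 \right)}} = \frac{1}{77827 + \frac{-35 - 180}{-144 - 200}} = \frac{1}{77827 + \frac{1}{-344} \left(-215\right)} = \frac{1}{77827 - - \frac{5}{8}} = \frac{1}{77827 + \frac{5}{8}} = \frac{1}{\frac{622621}{8}} = \frac{8}{622621}$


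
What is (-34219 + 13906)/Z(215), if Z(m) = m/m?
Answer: -20313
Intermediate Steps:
Z(m) = 1
(-34219 + 13906)/Z(215) = (-34219 + 13906)/1 = -20313*1 = -20313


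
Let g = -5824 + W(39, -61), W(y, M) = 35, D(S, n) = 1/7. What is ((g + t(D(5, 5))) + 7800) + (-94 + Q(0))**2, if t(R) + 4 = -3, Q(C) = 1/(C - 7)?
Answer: 532477/49 ≈ 10867.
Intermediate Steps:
Q(C) = 1/(-7 + C)
D(S, n) = 1/7
g = -5789 (g = -5824 + 35 = -5789)
t(R) = -7 (t(R) = -4 - 3 = -7)
((g + t(D(5, 5))) + 7800) + (-94 + Q(0))**2 = ((-5789 - 7) + 7800) + (-94 + 1/(-7 + 0))**2 = (-5796 + 7800) + (-94 + 1/(-7))**2 = 2004 + (-94 - 1/7)**2 = 2004 + (-659/7)**2 = 2004 + 434281/49 = 532477/49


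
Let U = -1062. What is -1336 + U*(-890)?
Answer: 943844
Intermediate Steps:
-1336 + U*(-890) = -1336 - 1062*(-890) = -1336 + 945180 = 943844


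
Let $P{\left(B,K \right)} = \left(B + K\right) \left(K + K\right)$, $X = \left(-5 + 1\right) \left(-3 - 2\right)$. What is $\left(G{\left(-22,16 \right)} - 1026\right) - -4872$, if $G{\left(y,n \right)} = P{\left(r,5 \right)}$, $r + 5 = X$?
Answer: $4046$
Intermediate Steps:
$X = 20$ ($X = \left(-4\right) \left(-5\right) = 20$)
$r = 15$ ($r = -5 + 20 = 15$)
$P{\left(B,K \right)} = 2 K \left(B + K\right)$ ($P{\left(B,K \right)} = \left(B + K\right) 2 K = 2 K \left(B + K\right)$)
$G{\left(y,n \right)} = 200$ ($G{\left(y,n \right)} = 2 \cdot 5 \left(15 + 5\right) = 2 \cdot 5 \cdot 20 = 200$)
$\left(G{\left(-22,16 \right)} - 1026\right) - -4872 = \left(200 - 1026\right) - -4872 = \left(200 - 1026\right) + 4872 = -826 + 4872 = 4046$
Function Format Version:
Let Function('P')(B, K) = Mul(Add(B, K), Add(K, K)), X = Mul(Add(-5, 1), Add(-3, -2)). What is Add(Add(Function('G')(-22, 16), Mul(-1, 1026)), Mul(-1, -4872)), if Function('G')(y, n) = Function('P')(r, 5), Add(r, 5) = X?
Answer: 4046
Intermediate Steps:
X = 20 (X = Mul(-4, -5) = 20)
r = 15 (r = Add(-5, 20) = 15)
Function('P')(B, K) = Mul(2, K, Add(B, K)) (Function('P')(B, K) = Mul(Add(B, K), Mul(2, K)) = Mul(2, K, Add(B, K)))
Function('G')(y, n) = 200 (Function('G')(y, n) = Mul(2, 5, Add(15, 5)) = Mul(2, 5, 20) = 200)
Add(Add(Function('G')(-22, 16), Mul(-1, 1026)), Mul(-1, -4872)) = Add(Add(200, Mul(-1, 1026)), Mul(-1, -4872)) = Add(Add(200, -1026), 4872) = Add(-826, 4872) = 4046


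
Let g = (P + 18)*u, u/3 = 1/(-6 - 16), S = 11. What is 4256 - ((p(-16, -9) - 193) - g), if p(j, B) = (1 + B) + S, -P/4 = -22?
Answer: 48747/11 ≈ 4431.5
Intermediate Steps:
P = 88 (P = -4*(-22) = 88)
p(j, B) = 12 + B (p(j, B) = (1 + B) + 11 = 12 + B)
u = -3/22 (u = 3/(-6 - 16) = 3/(-22) = 3*(-1/22) = -3/22 ≈ -0.13636)
g = -159/11 (g = (88 + 18)*(-3/22) = 106*(-3/22) = -159/11 ≈ -14.455)
4256 - ((p(-16, -9) - 193) - g) = 4256 - (((12 - 9) - 193) - 1*(-159/11)) = 4256 - ((3 - 193) + 159/11) = 4256 - (-190 + 159/11) = 4256 - 1*(-1931/11) = 4256 + 1931/11 = 48747/11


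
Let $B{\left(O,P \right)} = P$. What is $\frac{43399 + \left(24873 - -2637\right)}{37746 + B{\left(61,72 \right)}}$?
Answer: $\frac{70909}{37818} \approx 1.875$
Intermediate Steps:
$\frac{43399 + \left(24873 - -2637\right)}{37746 + B{\left(61,72 \right)}} = \frac{43399 + \left(24873 - -2637\right)}{37746 + 72} = \frac{43399 + \left(24873 + 2637\right)}{37818} = \left(43399 + 27510\right) \frac{1}{37818} = 70909 \cdot \frac{1}{37818} = \frac{70909}{37818}$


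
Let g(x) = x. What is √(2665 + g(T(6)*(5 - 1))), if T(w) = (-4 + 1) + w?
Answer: √2677 ≈ 51.740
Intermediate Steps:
T(w) = -3 + w
√(2665 + g(T(6)*(5 - 1))) = √(2665 + (-3 + 6)*(5 - 1)) = √(2665 + 3*4) = √(2665 + 12) = √2677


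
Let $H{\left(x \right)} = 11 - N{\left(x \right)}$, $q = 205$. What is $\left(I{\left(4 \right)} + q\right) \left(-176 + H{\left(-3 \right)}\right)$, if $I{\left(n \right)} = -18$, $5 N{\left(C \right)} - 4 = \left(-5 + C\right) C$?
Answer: $- \frac{159511}{5} \approx -31902.0$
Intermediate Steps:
$N{\left(C \right)} = \frac{4}{5} + \frac{C \left(-5 + C\right)}{5}$ ($N{\left(C \right)} = \frac{4}{5} + \frac{\left(-5 + C\right) C}{5} = \frac{4}{5} + \frac{C \left(-5 + C\right)}{5}$)
$H{\left(x \right)} = \frac{51}{5} + x - \frac{x^{2}}{5}$ ($H{\left(x \right)} = 11 - \left(\frac{4}{5} - x + \frac{x^{2}}{5}\right) = \frac{51}{5} + x - \frac{x^{2}}{5}$)
$\left(I{\left(4 \right)} + q\right) \left(-176 + H{\left(-3 \right)}\right) = \left(-18 + 205\right) \left(-176 - \left(- \frac{36}{5} + \frac{9}{5}\right)\right) = 187 \left(-176 - - \frac{27}{5}\right) = 187 \left(-176 + \frac{27}{5}\right) = 187 \left(- \frac{853}{5}\right) = - \frac{159511}{5}$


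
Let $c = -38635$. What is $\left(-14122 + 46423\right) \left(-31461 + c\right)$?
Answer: $-2264170896$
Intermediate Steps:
$\left(-14122 + 46423\right) \left(-31461 + c\right) = \left(-14122 + 46423\right) \left(-31461 - 38635\right) = 32301 \left(-70096\right) = -2264170896$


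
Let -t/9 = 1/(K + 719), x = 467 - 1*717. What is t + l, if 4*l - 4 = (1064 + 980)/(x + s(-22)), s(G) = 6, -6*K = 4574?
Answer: -14061/15860 ≈ -0.88657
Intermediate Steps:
K = -2287/3 (K = -1/6*4574 = -2287/3 ≈ -762.33)
x = -250 (x = 467 - 717 = -250)
l = -267/244 (l = 1 + ((1064 + 980)/(-250 + 6))/4 = 1 + (2044/(-244))/4 = 1 + (2044*(-1/244))/4 = 1 + (1/4)*(-511/61) = 1 - 511/244 = -267/244 ≈ -1.0943)
t = 27/130 (t = -9/(-2287/3 + 719) = -9/(-130/3) = -9*(-3/130) = 27/130 ≈ 0.20769)
t + l = 27/130 - 267/244 = -14061/15860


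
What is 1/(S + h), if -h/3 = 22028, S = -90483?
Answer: -1/156567 ≈ -6.3870e-6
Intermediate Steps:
h = -66084 (h = -3*22028 = -66084)
1/(S + h) = 1/(-90483 - 66084) = 1/(-156567) = -1/156567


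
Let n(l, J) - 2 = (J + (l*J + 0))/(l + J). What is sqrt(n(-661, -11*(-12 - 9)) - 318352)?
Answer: 2*I*sqrt(146993393)/43 ≈ 563.91*I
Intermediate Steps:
n(l, J) = 2 + (J + J*l)/(J + l) (n(l, J) = 2 + (J + (l*J + 0))/(l + J) = 2 + (J + (J*l + 0))/(J + l) = 2 + (J + J*l)/(J + l))
sqrt(n(-661, -11*(-12 - 9)) - 318352) = sqrt((2*(-661) + 3*(-11*(-12 - 9)) - 11*(-12 - 9)*(-661))/(-11*(-12 - 9) - 661) - 318352) = sqrt((-1322 + 3*(-11*(-21)) - 11*(-21)*(-661))/(-11*(-21) - 661) - 318352) = sqrt((-1322 + 3*231 + 231*(-661))/(231 - 661) - 318352) = sqrt((-1322 + 693 - 152691)/(-430) - 318352) = sqrt(-1/430*(-153320) - 318352) = sqrt(15332/43 - 318352) = sqrt(-13673804/43) = 2*I*sqrt(146993393)/43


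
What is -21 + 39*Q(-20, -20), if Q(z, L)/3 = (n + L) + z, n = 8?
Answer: -3765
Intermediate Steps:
Q(z, L) = 24 + 3*L + 3*z (Q(z, L) = 3*((8 + L) + z) = 3*(8 + L + z) = 24 + 3*L + 3*z)
-21 + 39*Q(-20, -20) = -21 + 39*(24 + 3*(-20) + 3*(-20)) = -21 + 39*(24 - 60 - 60) = -21 + 39*(-96) = -21 - 3744 = -3765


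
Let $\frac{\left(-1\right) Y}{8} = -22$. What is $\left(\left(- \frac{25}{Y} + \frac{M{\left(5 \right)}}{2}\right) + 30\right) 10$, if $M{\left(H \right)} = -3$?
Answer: $\frac{24955}{88} \approx 283.58$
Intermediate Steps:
$Y = 176$ ($Y = \left(-8\right) \left(-22\right) = 176$)
$\left(\left(- \frac{25}{Y} + \frac{M{\left(5 \right)}}{2}\right) + 30\right) 10 = \left(\left(- \frac{25}{176} - \frac{3}{2}\right) + 30\right) 10 = \left(- \frac{289}{176} + 30\right) 10 = \frac{4991}{176} \cdot 10 = \frac{24955}{88}$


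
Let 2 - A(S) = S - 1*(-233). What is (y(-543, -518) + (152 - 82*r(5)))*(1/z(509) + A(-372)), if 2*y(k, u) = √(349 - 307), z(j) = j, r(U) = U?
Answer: -18516660/509 + 35885*√42/509 ≈ -35922.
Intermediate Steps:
y(k, u) = √42/2 (y(k, u) = √(349 - 307)/2 = √42/2)
A(S) = -231 - S (A(S) = 2 - (S - 1*(-233)) = 2 - (S + 233) = 2 - (233 + S) = 2 + (-233 - S) = -231 - S)
(y(-543, -518) + (152 - 82*r(5)))*(1/z(509) + A(-372)) = (√42/2 + (152 - 82*5))*(1/509 + (-231 - 1*(-372))) = (√42/2 + (152 - 410))*(1/509 + (-231 + 372)) = (√42/2 - 258)*(1/509 + 141) = (-258 + √42/2)*(71770/509) = -18516660/509 + 35885*√42/509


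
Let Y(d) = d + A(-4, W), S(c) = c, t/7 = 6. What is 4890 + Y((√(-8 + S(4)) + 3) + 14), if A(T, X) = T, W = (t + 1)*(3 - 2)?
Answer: 4903 + 2*I ≈ 4903.0 + 2.0*I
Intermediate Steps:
t = 42 (t = 7*6 = 42)
W = 43 (W = (42 + 1)*(3 - 2) = 43*1 = 43)
Y(d) = -4 + d (Y(d) = d - 4 = -4 + d)
4890 + Y((√(-8 + S(4)) + 3) + 14) = 4890 + (-4 + ((√(-8 + 4) + 3) + 14)) = 4890 + (-4 + ((√(-4) + 3) + 14)) = 4890 + (-4 + ((2*I + 3) + 14)) = 4890 + (-4 + ((3 + 2*I) + 14)) = 4890 + (-4 + (17 + 2*I)) = 4890 + (13 + 2*I) = 4903 + 2*I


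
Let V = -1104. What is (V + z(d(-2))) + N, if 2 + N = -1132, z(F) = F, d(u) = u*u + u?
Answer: -2236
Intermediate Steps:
d(u) = u + u² (d(u) = u² + u = u + u²)
N = -1134 (N = -2 - 1132 = -1134)
(V + z(d(-2))) + N = (-1104 - 2*(1 - 2)) - 1134 = (-1104 - 2*(-1)) - 1134 = (-1104 + 2) - 1134 = -1102 - 1134 = -2236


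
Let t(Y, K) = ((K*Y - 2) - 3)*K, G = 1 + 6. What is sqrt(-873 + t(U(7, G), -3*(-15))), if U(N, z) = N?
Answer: 3*sqrt(1453) ≈ 114.35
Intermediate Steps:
G = 7
t(Y, K) = K*(-5 + K*Y) (t(Y, K) = ((-2 + K*Y) - 3)*K = (-5 + K*Y)*K = K*(-5 + K*Y))
sqrt(-873 + t(U(7, G), -3*(-15))) = sqrt(-873 + (-3*(-15))*(-5 - 3*(-15)*7)) = sqrt(-873 + 45*(-5 + 45*7)) = sqrt(-873 + 45*(-5 + 315)) = sqrt(-873 + 45*310) = sqrt(-873 + 13950) = sqrt(13077) = 3*sqrt(1453)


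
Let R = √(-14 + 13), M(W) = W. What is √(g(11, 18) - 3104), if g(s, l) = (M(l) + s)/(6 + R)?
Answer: √(-4242938 - 1073*I)/37 ≈ 0.0070394 - 55.671*I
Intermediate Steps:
R = I (R = √(-1) = I ≈ 1.0*I)
g(s, l) = (6 - I)*(l + s)/37 (g(s, l) = (l + s)/(6 + I) = (l + s)*((6 - I)/37) = (6 - I)*(l + s)/37)
√(g(11, 18) - 3104) = √((6 - I)*(18 + 11)/37 - 3104) = √((1/37)*(6 - I)*29 - 3104) = √((174/37 - 29*I/37) - 3104) = √(-114674/37 - 29*I/37)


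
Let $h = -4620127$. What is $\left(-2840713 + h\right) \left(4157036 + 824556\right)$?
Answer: $-37166860857280$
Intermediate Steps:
$\left(-2840713 + h\right) \left(4157036 + 824556\right) = \left(-2840713 - 4620127\right) \left(4157036 + 824556\right) = \left(-7460840\right) 4981592 = -37166860857280$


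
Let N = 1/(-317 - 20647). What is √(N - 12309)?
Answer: I*√1352418441357/10482 ≈ 110.95*I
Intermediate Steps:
N = -1/20964 (N = 1/(-20964) = -1/20964 ≈ -4.7701e-5)
√(N - 12309) = √(-1/20964 - 12309) = √(-258045877/20964) = I*√1352418441357/10482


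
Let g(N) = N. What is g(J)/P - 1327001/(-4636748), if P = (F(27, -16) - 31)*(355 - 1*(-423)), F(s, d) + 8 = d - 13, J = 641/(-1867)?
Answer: 32768301765809/114494949432616 ≈ 0.28620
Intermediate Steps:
J = -641/1867 (J = 641*(-1/1867) = -641/1867 ≈ -0.34333)
F(s, d) = -21 + d (F(s, d) = -8 + (d - 13) = -8 + (-13 + d) = -21 + d)
P = -52904 (P = ((-21 - 16) - 31)*(355 - 1*(-423)) = (-37 - 31)*(355 + 423) = -68*778 = -52904)
g(J)/P - 1327001/(-4636748) = -641/1867/(-52904) - 1327001/(-4636748) = -641/1867*(-1/52904) - 1327001*(-1/4636748) = 641/98771768 + 1327001/4636748 = 32768301765809/114494949432616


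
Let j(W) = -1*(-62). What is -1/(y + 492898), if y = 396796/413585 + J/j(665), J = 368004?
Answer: -12821135/6395624567076 ≈ -2.0047e-6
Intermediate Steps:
j(W) = 62
y = 76112767846/12821135 (y = 396796/413585 + 368004/62 = 396796*(1/413585) + 368004*(1/62) = 396796/413585 + 184002/31 = 76112767846/12821135 ≈ 5936.5)
-1/(y + 492898) = -1/(76112767846/12821135 + 492898) = -1/6395624567076/12821135 = -1*12821135/6395624567076 = -12821135/6395624567076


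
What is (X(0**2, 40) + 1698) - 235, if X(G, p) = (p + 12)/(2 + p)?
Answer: 30749/21 ≈ 1464.2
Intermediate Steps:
X(G, p) = (12 + p)/(2 + p)
(X(0**2, 40) + 1698) - 235 = ((12 + 40)/(2 + 40) + 1698) - 235 = (52/42 + 1698) - 235 = ((1/42)*52 + 1698) - 235 = (26/21 + 1698) - 235 = 35684/21 - 235 = 30749/21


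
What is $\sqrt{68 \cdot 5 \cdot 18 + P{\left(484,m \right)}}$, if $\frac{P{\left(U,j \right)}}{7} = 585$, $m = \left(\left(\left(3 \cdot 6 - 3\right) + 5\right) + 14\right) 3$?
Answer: $3 \sqrt{1135} \approx 101.07$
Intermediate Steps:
$m = 102$ ($m = \left(\left(\left(18 - 3\right) + 5\right) + 14\right) 3 = \left(\left(15 + 5\right) + 14\right) 3 = \left(20 + 14\right) 3 = 34 \cdot 3 = 102$)
$P{\left(U,j \right)} = 4095$ ($P{\left(U,j \right)} = 7 \cdot 585 = 4095$)
$\sqrt{68 \cdot 5 \cdot 18 + P{\left(484,m \right)}} = \sqrt{68 \cdot 5 \cdot 18 + 4095} = \sqrt{340 \cdot 18 + 4095} = \sqrt{6120 + 4095} = \sqrt{10215} = 3 \sqrt{1135}$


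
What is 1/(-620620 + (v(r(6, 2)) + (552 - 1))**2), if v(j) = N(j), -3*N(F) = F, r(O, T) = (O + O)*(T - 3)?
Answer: -1/312595 ≈ -3.1990e-6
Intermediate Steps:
r(O, T) = 2*O*(-3 + T) (r(O, T) = (2*O)*(-3 + T) = 2*O*(-3 + T))
N(F) = -F/3
v(j) = -j/3
1/(-620620 + (v(r(6, 2)) + (552 - 1))**2) = 1/(-620620 + (-2*6*(-3 + 2)/3 + (552 - 1))**2) = 1/(-620620 + (-2*6*(-1)/3 + 551)**2) = 1/(-620620 + (-1/3*(-12) + 551)**2) = 1/(-620620 + (4 + 551)**2) = 1/(-620620 + 555**2) = 1/(-620620 + 308025) = 1/(-312595) = -1/312595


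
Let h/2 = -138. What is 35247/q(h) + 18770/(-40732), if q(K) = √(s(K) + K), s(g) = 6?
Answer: -9385/20366 - 11749*I*√30/30 ≈ -0.46082 - 2145.1*I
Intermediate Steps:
h = -276 (h = 2*(-138) = -276)
q(K) = √(6 + K)
35247/q(h) + 18770/(-40732) = 35247/(√(6 - 276)) + 18770/(-40732) = 35247/(√(-270)) + 18770*(-1/40732) = 35247/((3*I*√30)) - 9385/20366 = 35247*(-I*√30/90) - 9385/20366 = -11749*I*√30/30 - 9385/20366 = -9385/20366 - 11749*I*√30/30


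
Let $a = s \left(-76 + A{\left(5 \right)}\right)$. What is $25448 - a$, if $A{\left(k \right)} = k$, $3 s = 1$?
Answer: $\frac{76415}{3} \approx 25472.0$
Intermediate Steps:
$s = \frac{1}{3}$ ($s = \frac{1}{3} \cdot 1 = \frac{1}{3} \approx 0.33333$)
$a = - \frac{71}{3}$ ($a = \frac{-76 + 5}{3} = \frac{1}{3} \left(-71\right) = - \frac{71}{3} \approx -23.667$)
$25448 - a = 25448 - - \frac{71}{3} = 25448 + \frac{71}{3} = \frac{76415}{3}$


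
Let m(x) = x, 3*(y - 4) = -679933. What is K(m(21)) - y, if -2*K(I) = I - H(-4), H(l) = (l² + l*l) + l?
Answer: 1359863/6 ≈ 2.2664e+5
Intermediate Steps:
y = -679921/3 (y = 4 + (⅓)*(-679933) = 4 - 679933/3 = -679921/3 ≈ -2.2664e+5)
H(l) = l + 2*l² (H(l) = (l² + l²) + l = 2*l² + l = l + 2*l²)
K(I) = 14 - I/2 (K(I) = -(I - (-4)*(1 + 2*(-4)))/2 = -(I - (-4)*(1 - 8))/2 = -(I - (-4)*(-7))/2 = -(I - 1*28)/2 = -(I - 28)/2 = -(-28 + I)/2 = 14 - I/2)
K(m(21)) - y = (14 - ½*21) - 1*(-679921/3) = (14 - 21/2) + 679921/3 = 7/2 + 679921/3 = 1359863/6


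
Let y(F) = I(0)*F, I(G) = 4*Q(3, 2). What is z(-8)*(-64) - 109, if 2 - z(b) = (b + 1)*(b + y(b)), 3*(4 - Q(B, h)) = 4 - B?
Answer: 167737/3 ≈ 55912.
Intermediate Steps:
Q(B, h) = 8/3 + B/3 (Q(B, h) = 4 - (4 - B)/3 = 4 + (-4/3 + B/3) = 8/3 + B/3)
I(G) = 44/3 (I(G) = 4*(8/3 + (⅓)*3) = 4*(8/3 + 1) = 4*(11/3) = 44/3)
y(F) = 44*F/3
z(b) = 2 - 47*b*(1 + b)/3 (z(b) = 2 - (b + 1)*(b + 44*b/3) = 2 - (1 + b)*47*b/3 = 2 - 47*b*(1 + b)/3)
z(-8)*(-64) - 109 = (2 - 47/3*(-8) - 47/3*(-8)²)*(-64) - 109 = (2 + 376/3 - 47/3*64)*(-64) - 109 = (2 + 376/3 - 3008/3)*(-64) - 109 = -2626/3*(-64) - 109 = 168064/3 - 109 = 167737/3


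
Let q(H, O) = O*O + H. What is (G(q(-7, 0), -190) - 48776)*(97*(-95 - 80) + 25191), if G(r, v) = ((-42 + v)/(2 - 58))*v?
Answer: -2850475472/7 ≈ -4.0721e+8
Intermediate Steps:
q(H, O) = H + O² (q(H, O) = O² + H = H + O²)
G(r, v) = v*(¾ - v/56) (G(r, v) = ((-42 + v)/(-56))*v = ((-42 + v)*(-1/56))*v = (¾ - v/56)*v = v*(¾ - v/56))
(G(q(-7, 0), -190) - 48776)*(97*(-95 - 80) + 25191) = ((1/56)*(-190)*(42 - 1*(-190)) - 48776)*(97*(-95 - 80) + 25191) = ((1/56)*(-190)*(42 + 190) - 48776)*(97*(-175) + 25191) = ((1/56)*(-190)*232 - 48776)*(-16975 + 25191) = (-5510/7 - 48776)*8216 = -346942/7*8216 = -2850475472/7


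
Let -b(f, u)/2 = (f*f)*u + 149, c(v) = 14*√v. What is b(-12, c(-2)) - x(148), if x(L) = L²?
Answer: -22202 - 4032*I*√2 ≈ -22202.0 - 5702.1*I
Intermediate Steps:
b(f, u) = -298 - 2*u*f² (b(f, u) = -2*((f*f)*u + 149) = -2*(f²*u + 149) = -2*(u*f² + 149) = -2*(149 + u*f²) = -298 - 2*u*f²)
b(-12, c(-2)) - x(148) = (-298 - 2*14*√(-2)*(-12)²) - 1*148² = (-298 - 2*14*(I*√2)*144) - 1*21904 = (-298 - 2*14*I*√2*144) - 21904 = (-298 - 4032*I*√2) - 21904 = -22202 - 4032*I*√2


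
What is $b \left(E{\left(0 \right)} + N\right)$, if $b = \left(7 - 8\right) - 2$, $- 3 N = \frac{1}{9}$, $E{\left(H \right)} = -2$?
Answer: $\frac{55}{9} \approx 6.1111$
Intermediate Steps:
$N = - \frac{1}{27}$ ($N = - \frac{1}{3 \cdot 9} = \left(- \frac{1}{3}\right) \frac{1}{9} = - \frac{1}{27} \approx -0.037037$)
$b = -3$ ($b = -1 - 2 = -3$)
$b \left(E{\left(0 \right)} + N\right) = - 3 \left(-2 - \frac{1}{27}\right) = \left(-3\right) \left(- \frac{55}{27}\right) = \frac{55}{9}$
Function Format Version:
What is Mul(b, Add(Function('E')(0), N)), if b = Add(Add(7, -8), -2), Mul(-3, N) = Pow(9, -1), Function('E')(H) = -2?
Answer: Rational(55, 9) ≈ 6.1111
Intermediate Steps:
N = Rational(-1, 27) (N = Mul(Rational(-1, 3), Pow(9, -1)) = Mul(Rational(-1, 3), Rational(1, 9)) = Rational(-1, 27) ≈ -0.037037)
b = -3 (b = Add(-1, -2) = -3)
Mul(b, Add(Function('E')(0), N)) = Mul(-3, Add(-2, Rational(-1, 27))) = Mul(-3, Rational(-55, 27)) = Rational(55, 9)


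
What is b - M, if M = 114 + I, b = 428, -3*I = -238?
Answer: 704/3 ≈ 234.67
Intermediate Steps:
I = 238/3 (I = -⅓*(-238) = 238/3 ≈ 79.333)
M = 580/3 (M = 114 + 238/3 = 580/3 ≈ 193.33)
b - M = 428 - 1*580/3 = 428 - 580/3 = 704/3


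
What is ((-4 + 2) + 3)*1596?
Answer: 1596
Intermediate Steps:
((-4 + 2) + 3)*1596 = (-2 + 3)*1596 = 1*1596 = 1596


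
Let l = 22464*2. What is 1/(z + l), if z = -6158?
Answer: 1/38770 ≈ 2.5793e-5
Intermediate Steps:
l = 44928
1/(z + l) = 1/(-6158 + 44928) = 1/38770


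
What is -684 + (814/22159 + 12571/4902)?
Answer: -74015866895/108623418 ≈ -681.40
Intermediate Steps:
-684 + (814/22159 + 12571/4902) = -684 + 282551017/108623418 = -74015866895/108623418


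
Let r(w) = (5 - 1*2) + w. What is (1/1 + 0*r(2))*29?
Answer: 29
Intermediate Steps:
r(w) = 3 + w (r(w) = (5 - 2) + w = 3 + w)
(1/1 + 0*r(2))*29 = (1/1 + 0*(3 + 2))*29 = (1 + 0*5)*29 = (1 + 0)*29 = 1*29 = 29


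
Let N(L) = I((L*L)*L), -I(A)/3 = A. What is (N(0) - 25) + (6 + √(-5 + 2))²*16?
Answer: 503 + 192*I*√3 ≈ 503.0 + 332.55*I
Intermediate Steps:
I(A) = -3*A
N(L) = -3*L³ (N(L) = -3*L*L*L = -3*L²*L = -3*L³)
(N(0) - 25) + (6 + √(-5 + 2))²*16 = (-3*0³ - 25) + (6 + √(-5 + 2))²*16 = (-3*0 - 25) + (6 + √(-3))²*16 = (0 - 25) + (6 + I*√3)²*16 = -25 + 16*(6 + I*√3)²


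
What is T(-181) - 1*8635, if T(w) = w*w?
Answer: 24126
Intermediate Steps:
T(w) = w²
T(-181) - 1*8635 = (-181)² - 1*8635 = 32761 - 8635 = 24126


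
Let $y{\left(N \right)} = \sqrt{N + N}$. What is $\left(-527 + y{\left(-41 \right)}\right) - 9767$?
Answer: $-10294 + i \sqrt{82} \approx -10294.0 + 9.0554 i$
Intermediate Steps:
$y{\left(N \right)} = \sqrt{2} \sqrt{N}$ ($y{\left(N \right)} = \sqrt{2 N} = \sqrt{2} \sqrt{N}$)
$\left(-527 + y{\left(-41 \right)}\right) - 9767 = \left(-527 + \sqrt{2} \sqrt{-41}\right) - 9767 = \left(-527 + \sqrt{2} i \sqrt{41}\right) - 9767 = \left(-527 + i \sqrt{82}\right) - 9767 = -10294 + i \sqrt{82}$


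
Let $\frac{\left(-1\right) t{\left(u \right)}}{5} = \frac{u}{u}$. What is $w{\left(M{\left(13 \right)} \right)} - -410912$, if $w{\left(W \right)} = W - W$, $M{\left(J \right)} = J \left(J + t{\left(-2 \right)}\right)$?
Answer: $410912$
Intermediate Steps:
$t{\left(u \right)} = -5$ ($t{\left(u \right)} = - 5 \frac{u}{u} = \left(-5\right) 1 = -5$)
$M{\left(J \right)} = J \left(-5 + J\right)$ ($M{\left(J \right)} = J \left(J - 5\right) = J \left(-5 + J\right)$)
$w{\left(W \right)} = 0$
$w{\left(M{\left(13 \right)} \right)} - -410912 = 0 - -410912 = 0 + 410912 = 410912$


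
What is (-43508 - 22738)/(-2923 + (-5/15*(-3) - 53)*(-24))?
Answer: 66246/1675 ≈ 39.550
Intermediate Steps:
(-43508 - 22738)/(-2923 + (-5/15*(-3) - 53)*(-24)) = -66246/(-2923 + (-5*1/15*(-3) - 53)*(-24)) = -66246/(-2923 + (-1/3*(-3) - 53)*(-24)) = -66246/(-2923 + (1 - 53)*(-24)) = -66246/(-2923 - 52*(-24)) = -66246/(-2923 + 1248) = -66246/(-1675) = -66246*(-1/1675) = 66246/1675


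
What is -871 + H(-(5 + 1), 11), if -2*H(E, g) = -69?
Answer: -1673/2 ≈ -836.50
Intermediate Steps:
H(E, g) = 69/2 (H(E, g) = -½*(-69) = 69/2)
-871 + H(-(5 + 1), 11) = -871 + 69/2 = -1673/2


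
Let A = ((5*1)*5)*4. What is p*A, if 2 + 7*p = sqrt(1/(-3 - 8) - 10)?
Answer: -200/7 + 100*I*sqrt(1221)/77 ≈ -28.571 + 45.38*I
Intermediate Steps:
p = -2/7 + I*sqrt(1221)/77 (p = -2/7 + sqrt(1/(-3 - 8) - 10)/7 = -2/7 + sqrt(1/(-11) - 10)/7 = -2/7 + sqrt(-1/11 - 10)/7 = -2/7 + sqrt(-111/11)/7 = -2/7 + (I*sqrt(1221)/11)/7 = -2/7 + I*sqrt(1221)/77 ≈ -0.28571 + 0.4538*I)
A = 100 (A = (5*5)*4 = 25*4 = 100)
p*A = (-2/7 + I*sqrt(1221)/77)*100 = -200/7 + 100*I*sqrt(1221)/77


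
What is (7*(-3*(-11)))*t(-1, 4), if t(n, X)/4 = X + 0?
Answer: 3696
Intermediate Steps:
t(n, X) = 4*X (t(n, X) = 4*(X + 0) = 4*X)
(7*(-3*(-11)))*t(-1, 4) = (7*(-3*(-11)))*(4*4) = (7*33)*16 = 231*16 = 3696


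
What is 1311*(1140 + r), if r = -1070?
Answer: 91770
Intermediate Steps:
1311*(1140 + r) = 1311*(1140 - 1070) = 1311*70 = 91770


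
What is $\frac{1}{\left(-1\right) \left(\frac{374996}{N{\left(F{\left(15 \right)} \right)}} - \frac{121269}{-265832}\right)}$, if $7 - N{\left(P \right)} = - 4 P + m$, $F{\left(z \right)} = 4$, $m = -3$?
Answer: $- \frac{3455816}{49844544833} \approx -6.9332 \cdot 10^{-5}$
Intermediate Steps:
$N{\left(P \right)} = 10 + 4 P$ ($N{\left(P \right)} = 7 - \left(- 4 P - 3\right) = 7 - \left(-3 - 4 P\right) = 7 + \left(3 + 4 P\right) = 10 + 4 P$)
$\frac{1}{\left(-1\right) \left(\frac{374996}{N{\left(F{\left(15 \right)} \right)}} - \frac{121269}{-265832}\right)} = \frac{1}{\left(-1\right) \left(\frac{374996}{10 + 4 \cdot 4} - \frac{121269}{-265832}\right)} = \frac{1}{\left(-1\right) \left(\frac{374996}{10 + 16} - - \frac{121269}{265832}\right)} = \frac{1}{\left(-1\right) \left(\frac{374996}{26} + \frac{121269}{265832}\right)} = \frac{1}{\left(-1\right) \left(374996 \cdot \frac{1}{26} + \frac{121269}{265832}\right)} = \frac{1}{\left(-1\right) \left(\frac{187498}{13} + \frac{121269}{265832}\right)} = \frac{1}{\left(-1\right) \frac{49844544833}{3455816}} = \frac{1}{- \frac{49844544833}{3455816}} = - \frac{3455816}{49844544833}$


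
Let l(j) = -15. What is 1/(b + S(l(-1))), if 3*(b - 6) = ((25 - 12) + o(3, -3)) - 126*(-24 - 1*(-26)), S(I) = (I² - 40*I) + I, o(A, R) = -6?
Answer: 3/2203 ≈ 0.0013618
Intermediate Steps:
S(I) = I² - 39*I
b = -227/3 (b = 6 + (((25 - 12) - 6) - 126*(-24 - 1*(-26)))/3 = 6 + ((13 - 6) - 126*(-24 + 26))/3 = 6 + (7 - 126*2)/3 = 6 + (7 - 252)/3 = 6 + (⅓)*(-245) = 6 - 245/3 = -227/3 ≈ -75.667)
1/(b + S(l(-1))) = 1/(-227/3 - 15*(-39 - 15)) = 1/(-227/3 - 15*(-54)) = 1/(-227/3 + 810) = 1/(2203/3) = 3/2203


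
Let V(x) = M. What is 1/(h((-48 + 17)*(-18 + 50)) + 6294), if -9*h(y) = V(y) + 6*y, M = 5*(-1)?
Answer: 9/62603 ≈ 0.00014376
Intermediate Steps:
M = -5
V(x) = -5
h(y) = 5/9 - 2*y/3 (h(y) = -(-5 + 6*y)/9 = 5/9 - 2*y/3)
1/(h((-48 + 17)*(-18 + 50)) + 6294) = 1/((5/9 - 2*(-48 + 17)*(-18 + 50)/3) + 6294) = 1/((5/9 - (-62)*32/3) + 6294) = 1/((5/9 - ⅔*(-992)) + 6294) = 1/((5/9 + 1984/3) + 6294) = 1/(5957/9 + 6294) = 1/(62603/9) = 9/62603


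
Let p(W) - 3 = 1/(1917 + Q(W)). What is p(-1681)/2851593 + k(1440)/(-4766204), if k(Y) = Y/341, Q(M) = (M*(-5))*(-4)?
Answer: 6098718048788/36732874507700637189 ≈ 1.6603e-7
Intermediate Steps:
Q(M) = 20*M (Q(M) = -5*M*(-4) = 20*M)
p(W) = 3 + 1/(1917 + 20*W)
k(Y) = Y/341 (k(Y) = Y*(1/341) = Y/341)
p(-1681)/2851593 + k(1440)/(-4766204) = (4*(1438 + 15*(-1681))/(1917 + 20*(-1681)))/2851593 + ((1/341)*1440)/(-4766204) = (4*(1438 - 25215)/(1917 - 33620))*(1/2851593) + (1440/341)*(-1/4766204) = (4*(-23777)/(-31703))*(1/2851593) - 360/406318891 = (4*(-1/31703)*(-23777))*(1/2851593) - 360/406318891 = (95108/31703)*(1/2851593) - 360/406318891 = 95108/90404052879 - 360/406318891 = 6098718048788/36732874507700637189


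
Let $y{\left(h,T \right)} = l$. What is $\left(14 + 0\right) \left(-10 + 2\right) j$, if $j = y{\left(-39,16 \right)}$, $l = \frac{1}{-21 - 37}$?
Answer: $\frac{56}{29} \approx 1.931$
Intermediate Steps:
$l = - \frac{1}{58}$ ($l = \frac{1}{-58} = - \frac{1}{58} \approx -0.017241$)
$y{\left(h,T \right)} = - \frac{1}{58}$
$j = - \frac{1}{58} \approx -0.017241$
$\left(14 + 0\right) \left(-10 + 2\right) j = \left(14 + 0\right) \left(-10 + 2\right) \left(- \frac{1}{58}\right) = 14 \left(-8\right) \left(- \frac{1}{58}\right) = \left(-112\right) \left(- \frac{1}{58}\right) = \frac{56}{29}$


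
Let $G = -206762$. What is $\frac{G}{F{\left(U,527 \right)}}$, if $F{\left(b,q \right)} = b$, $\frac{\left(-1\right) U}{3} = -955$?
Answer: $- \frac{206762}{2865} \approx -72.168$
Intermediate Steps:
$U = 2865$ ($U = \left(-3\right) \left(-955\right) = 2865$)
$\frac{G}{F{\left(U,527 \right)}} = - \frac{206762}{2865}$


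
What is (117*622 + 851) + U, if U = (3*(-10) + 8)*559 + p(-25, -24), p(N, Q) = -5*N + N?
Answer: 61427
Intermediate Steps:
p(N, Q) = -4*N
U = -12198 (U = (3*(-10) + 8)*559 - 4*(-25) = (-30 + 8)*559 + 100 = -22*559 + 100 = -12298 + 100 = -12198)
(117*622 + 851) + U = (117*622 + 851) - 12198 = (72774 + 851) - 12198 = 73625 - 12198 = 61427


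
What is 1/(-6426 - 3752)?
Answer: -1/10178 ≈ -9.8251e-5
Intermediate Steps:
1/(-6426 - 3752) = 1/(-10178) = -1/10178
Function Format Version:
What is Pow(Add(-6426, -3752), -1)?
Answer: Rational(-1, 10178) ≈ -9.8251e-5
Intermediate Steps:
Pow(Add(-6426, -3752), -1) = Pow(-10178, -1) = Rational(-1, 10178)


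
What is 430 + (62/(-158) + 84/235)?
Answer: 7982301/18565 ≈ 429.96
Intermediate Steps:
430 + (62/(-158) + 84/235) = 430 + (62*(-1/158) + 84*(1/235)) = 430 + (-31/79 + 84/235) = 430 - 649/18565 = 7982301/18565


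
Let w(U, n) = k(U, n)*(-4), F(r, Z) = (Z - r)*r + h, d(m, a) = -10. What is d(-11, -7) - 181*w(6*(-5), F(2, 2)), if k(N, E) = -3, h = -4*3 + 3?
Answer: -2182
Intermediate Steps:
h = -9 (h = -12 + 3 = -9)
F(r, Z) = -9 + r*(Z - r) (F(r, Z) = (Z - r)*r - 9 = r*(Z - r) - 9 = -9 + r*(Z - r))
w(U, n) = 12 (w(U, n) = -3*(-4) = 12)
d(-11, -7) - 181*w(6*(-5), F(2, 2)) = -10 - 181*12 = -10 - 2172 = -2182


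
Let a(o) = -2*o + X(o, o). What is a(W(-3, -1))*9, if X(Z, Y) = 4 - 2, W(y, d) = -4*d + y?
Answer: 0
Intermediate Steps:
W(y, d) = y - 4*d
X(Z, Y) = 2
a(o) = 2 - 2*o (a(o) = -2*o + 2 = 2 - 2*o)
a(W(-3, -1))*9 = (2 - 2*(-3 - 4*(-1)))*9 = (2 - 2*(-3 + 4))*9 = (2 - 2*1)*9 = (2 - 2)*9 = 0*9 = 0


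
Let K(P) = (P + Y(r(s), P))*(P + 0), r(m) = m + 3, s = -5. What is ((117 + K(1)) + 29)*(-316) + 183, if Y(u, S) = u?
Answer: -45637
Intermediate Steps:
r(m) = 3 + m
K(P) = P*(-2 + P) (K(P) = (P + (3 - 5))*(P + 0) = (P - 2)*P = (-2 + P)*P = P*(-2 + P))
((117 + K(1)) + 29)*(-316) + 183 = ((117 + 1*(-2 + 1)) + 29)*(-316) + 183 = ((117 + 1*(-1)) + 29)*(-316) + 183 = ((117 - 1) + 29)*(-316) + 183 = (116 + 29)*(-316) + 183 = 145*(-316) + 183 = -45820 + 183 = -45637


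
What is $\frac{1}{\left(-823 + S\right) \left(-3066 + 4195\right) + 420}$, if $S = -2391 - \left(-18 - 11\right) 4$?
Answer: $- \frac{1}{3497222} \approx -2.8594 \cdot 10^{-7}$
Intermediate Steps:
$S = -2275$ ($S = -2391 - \left(-29\right) 4 = -2391 - -116 = -2391 + 116 = -2275$)
$\frac{1}{\left(-823 + S\right) \left(-3066 + 4195\right) + 420} = \frac{1}{\left(-823 - 2275\right) \left(-3066 + 4195\right) + 420} = \frac{1}{\left(-3098\right) 1129 + 420} = \frac{1}{-3497642 + 420} = \frac{1}{-3497222} = - \frac{1}{3497222}$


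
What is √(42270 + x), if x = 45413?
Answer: √87683 ≈ 296.11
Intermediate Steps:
√(42270 + x) = √(42270 + 45413) = √87683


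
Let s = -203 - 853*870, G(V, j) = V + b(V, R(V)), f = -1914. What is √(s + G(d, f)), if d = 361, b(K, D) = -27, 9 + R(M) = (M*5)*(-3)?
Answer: I*√741979 ≈ 861.38*I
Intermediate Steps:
R(M) = -9 - 15*M (R(M) = -9 + (M*5)*(-3) = -9 + (5*M)*(-3) = -9 - 15*M)
G(V, j) = -27 + V (G(V, j) = V - 27 = -27 + V)
s = -742313 (s = -203 - 742110 = -742313)
√(s + G(d, f)) = √(-742313 + (-27 + 361)) = √(-742313 + 334) = √(-741979) = I*√741979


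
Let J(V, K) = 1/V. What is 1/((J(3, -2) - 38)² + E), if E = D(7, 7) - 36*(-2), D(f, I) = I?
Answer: 9/13480 ≈ 0.00066766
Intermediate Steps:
E = 79 (E = 7 - 36*(-2) = 7 + 72 = 79)
1/((J(3, -2) - 38)² + E) = 1/((1/3 - 38)² + 79) = 1/((⅓ - 38)² + 79) = 1/((-113/3)² + 79) = 1/(12769/9 + 79) = 1/(13480/9) = 9/13480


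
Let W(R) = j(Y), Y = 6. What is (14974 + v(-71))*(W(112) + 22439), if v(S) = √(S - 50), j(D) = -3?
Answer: 335956664 + 246796*I ≈ 3.3596e+8 + 2.468e+5*I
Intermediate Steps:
v(S) = √(-50 + S)
W(R) = -3
(14974 + v(-71))*(W(112) + 22439) = (14974 + √(-50 - 71))*(-3 + 22439) = (14974 + √(-121))*22436 = (14974 + 11*I)*22436 = 335956664 + 246796*I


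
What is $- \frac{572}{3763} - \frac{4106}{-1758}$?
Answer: $\frac{7222651}{3307677} \approx 2.1836$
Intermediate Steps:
$- \frac{572}{3763} - \frac{4106}{-1758} = \left(-572\right) \frac{1}{3763} - - \frac{2053}{879} = - \frac{572}{3763} + \frac{2053}{879} = \frac{7222651}{3307677}$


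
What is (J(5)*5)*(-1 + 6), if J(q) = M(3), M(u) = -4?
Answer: -100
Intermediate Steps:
J(q) = -4
(J(5)*5)*(-1 + 6) = (-4*5)*(-1 + 6) = -20*5 = -100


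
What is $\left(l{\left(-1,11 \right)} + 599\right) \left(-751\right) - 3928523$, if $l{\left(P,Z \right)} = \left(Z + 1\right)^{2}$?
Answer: $-4486516$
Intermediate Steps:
$l{\left(P,Z \right)} = \left(1 + Z\right)^{2}$
$\left(l{\left(-1,11 \right)} + 599\right) \left(-751\right) - 3928523 = \left(\left(1 + 11\right)^{2} + 599\right) \left(-751\right) - 3928523 = \left(12^{2} + 599\right) \left(-751\right) - 3928523 = \left(144 + 599\right) \left(-751\right) - 3928523 = 743 \left(-751\right) - 3928523 = -557993 - 3928523 = -4486516$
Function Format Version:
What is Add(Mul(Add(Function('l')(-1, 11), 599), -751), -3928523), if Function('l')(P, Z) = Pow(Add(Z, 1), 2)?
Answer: -4486516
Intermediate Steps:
Function('l')(P, Z) = Pow(Add(1, Z), 2)
Add(Mul(Add(Function('l')(-1, 11), 599), -751), -3928523) = Add(Mul(Add(Pow(Add(1, 11), 2), 599), -751), -3928523) = Add(Mul(Add(Pow(12, 2), 599), -751), -3928523) = Add(Mul(Add(144, 599), -751), -3928523) = Add(Mul(743, -751), -3928523) = Add(-557993, -3928523) = -4486516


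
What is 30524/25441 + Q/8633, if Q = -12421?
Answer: -4037613/16894781 ≈ -0.23899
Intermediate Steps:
30524/25441 + Q/8633 = 30524/25441 - 12421/8633 = 30524*(1/25441) - 12421*1/8633 = 2348/1957 - 12421/8633 = -4037613/16894781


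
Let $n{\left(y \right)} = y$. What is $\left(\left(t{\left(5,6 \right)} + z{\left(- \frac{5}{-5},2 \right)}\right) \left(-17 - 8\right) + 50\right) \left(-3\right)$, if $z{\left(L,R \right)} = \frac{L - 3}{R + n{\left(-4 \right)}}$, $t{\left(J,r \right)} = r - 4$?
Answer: $75$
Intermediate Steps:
$t{\left(J,r \right)} = -4 + r$ ($t{\left(J,r \right)} = r - 4 = -4 + r$)
$z{\left(L,R \right)} = \frac{-3 + L}{-4 + R}$ ($z{\left(L,R \right)} = \frac{L - 3}{R - 4} = \frac{-3 + L}{-4 + R}$)
$\left(\left(t{\left(5,6 \right)} + z{\left(- \frac{5}{-5},2 \right)}\right) \left(-17 - 8\right) + 50\right) \left(-3\right) = \left(\left(\left(-4 + 6\right) + \frac{-3 - \frac{5}{-5}}{-4 + 2}\right) \left(-17 - 8\right) + 50\right) \left(-3\right) = \left(\left(2 + \frac{-3 - -1}{-2}\right) \left(-25\right) + 50\right) \left(-3\right) = \left(\left(2 - \frac{-3 + 1}{2}\right) \left(-25\right) + 50\right) \left(-3\right) = \left(\left(2 - -1\right) \left(-25\right) + 50\right) \left(-3\right) = \left(\left(2 + 1\right) \left(-25\right) + 50\right) \left(-3\right) = \left(3 \left(-25\right) + 50\right) \left(-3\right) = \left(-75 + 50\right) \left(-3\right) = \left(-25\right) \left(-3\right) = 75$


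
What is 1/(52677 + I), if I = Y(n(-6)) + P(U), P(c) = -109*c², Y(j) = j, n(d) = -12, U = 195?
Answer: -1/4092060 ≈ -2.4438e-7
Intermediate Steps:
I = -4144737 (I = -12 - 109*195² = -12 - 109*38025 = -12 - 4144725 = -4144737)
1/(52677 + I) = 1/(52677 - 4144737) = 1/(-4092060) = -1/4092060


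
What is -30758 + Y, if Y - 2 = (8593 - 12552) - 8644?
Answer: -43359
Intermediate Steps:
Y = -12601 (Y = 2 + ((8593 - 12552) - 8644) = 2 + (-3959 - 8644) = 2 - 12603 = -12601)
-30758 + Y = -30758 - 12601 = -43359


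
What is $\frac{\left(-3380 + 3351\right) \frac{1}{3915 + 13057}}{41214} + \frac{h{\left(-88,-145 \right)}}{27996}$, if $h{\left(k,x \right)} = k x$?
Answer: $\frac{247928198061}{543965396888} \approx 0.45578$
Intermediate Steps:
$\frac{\left(-3380 + 3351\right) \frac{1}{3915 + 13057}}{41214} + \frac{h{\left(-88,-145 \right)}}{27996} = \frac{\left(-3380 + 3351\right) \frac{1}{3915 + 13057}}{41214} + \frac{\left(-88\right) \left(-145\right)}{27996} = - \frac{29}{16972} \cdot \frac{1}{41214} + 12760 \cdot \frac{1}{27996} = \left(-29\right) \frac{1}{16972} \cdot \frac{1}{41214} + \frac{3190}{6999} = \left(- \frac{29}{16972}\right) \frac{1}{41214} + \frac{3190}{6999} = - \frac{29}{699484008} + \frac{3190}{6999} = \frac{247928198061}{543965396888}$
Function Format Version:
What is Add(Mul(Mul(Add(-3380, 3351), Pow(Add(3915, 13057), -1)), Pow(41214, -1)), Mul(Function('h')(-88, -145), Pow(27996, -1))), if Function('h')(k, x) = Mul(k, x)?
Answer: Rational(247928198061, 543965396888) ≈ 0.45578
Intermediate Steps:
Add(Mul(Mul(Add(-3380, 3351), Pow(Add(3915, 13057), -1)), Pow(41214, -1)), Mul(Function('h')(-88, -145), Pow(27996, -1))) = Add(Mul(Mul(Add(-3380, 3351), Pow(Add(3915, 13057), -1)), Pow(41214, -1)), Mul(Mul(-88, -145), Pow(27996, -1))) = Add(Mul(Mul(-29, Pow(16972, -1)), Rational(1, 41214)), Mul(12760, Rational(1, 27996))) = Add(Mul(Mul(-29, Rational(1, 16972)), Rational(1, 41214)), Rational(3190, 6999)) = Add(Mul(Rational(-29, 16972), Rational(1, 41214)), Rational(3190, 6999)) = Add(Rational(-29, 699484008), Rational(3190, 6999)) = Rational(247928198061, 543965396888)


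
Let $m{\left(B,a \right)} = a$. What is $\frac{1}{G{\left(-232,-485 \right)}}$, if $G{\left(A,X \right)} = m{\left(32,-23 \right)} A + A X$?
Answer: $\frac{1}{117856} \approx 8.4849 \cdot 10^{-6}$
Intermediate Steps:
$G{\left(A,X \right)} = - 23 A + A X$
$\frac{1}{G{\left(-232,-485 \right)}} = \frac{1}{\left(-232\right) \left(-23 - 485\right)} = \frac{1}{\left(-232\right) \left(-508\right)} = \frac{1}{117856}$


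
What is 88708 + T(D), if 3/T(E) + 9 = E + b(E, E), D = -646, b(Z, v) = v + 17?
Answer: 37967023/428 ≈ 88708.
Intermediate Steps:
b(Z, v) = 17 + v
T(E) = 3/(8 + 2*E) (T(E) = 3/(-9 + (E + (17 + E))) = 3/(-9 + (17 + 2*E)) = 3/(8 + 2*E))
88708 + T(D) = 88708 + 3/(2*(4 - 646)) = 88708 + (3/2)/(-642) = 88708 + (3/2)*(-1/642) = 88708 - 1/428 = 37967023/428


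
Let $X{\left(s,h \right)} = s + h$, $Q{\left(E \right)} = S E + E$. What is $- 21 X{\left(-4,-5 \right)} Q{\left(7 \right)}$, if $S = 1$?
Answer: $2646$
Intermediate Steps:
$Q{\left(E \right)} = 2 E$ ($Q{\left(E \right)} = 1 E + E = E + E = 2 E$)
$X{\left(s,h \right)} = h + s$
$- 21 X{\left(-4,-5 \right)} Q{\left(7 \right)} = - 21 \left(-5 - 4\right) 2 \cdot 7 = \left(-21\right) \left(-9\right) 14 = 189 \cdot 14 = 2646$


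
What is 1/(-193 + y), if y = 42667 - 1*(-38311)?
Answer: 1/80785 ≈ 1.2379e-5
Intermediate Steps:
y = 80978 (y = 42667 + 38311 = 80978)
1/(-193 + y) = 1/(-193 + 80978) = 1/80785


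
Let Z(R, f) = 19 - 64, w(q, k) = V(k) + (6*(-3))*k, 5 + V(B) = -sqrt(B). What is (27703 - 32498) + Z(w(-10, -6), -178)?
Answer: -4840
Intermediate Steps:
V(B) = -5 - sqrt(B)
w(q, k) = -5 - sqrt(k) - 18*k (w(q, k) = (-5 - sqrt(k)) + (6*(-3))*k = (-5 - sqrt(k)) - 18*k = -5 - sqrt(k) - 18*k)
Z(R, f) = -45
(27703 - 32498) + Z(w(-10, -6), -178) = (27703 - 32498) - 45 = -4795 - 45 = -4840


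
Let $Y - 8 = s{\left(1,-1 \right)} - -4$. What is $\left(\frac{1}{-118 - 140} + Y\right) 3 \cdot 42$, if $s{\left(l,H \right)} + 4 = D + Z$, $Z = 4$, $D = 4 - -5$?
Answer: $\frac{113757}{43} \approx 2645.5$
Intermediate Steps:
$D = 9$ ($D = 4 + 5 = 9$)
$s{\left(l,H \right)} = 9$ ($s{\left(l,H \right)} = -4 + \left(9 + 4\right) = -4 + 13 = 9$)
$Y = 21$ ($Y = 8 + \left(9 - -4\right) = 8 + \left(9 + 4\right) = 8 + 13 = 21$)
$\left(\frac{1}{-118 - 140} + Y\right) 3 \cdot 42 = \left(\frac{1}{-118 - 140} + 21\right) 3 \cdot 42 = \left(\frac{1}{-258} + 21\right) 126 = \left(- \frac{1}{258} + 21\right) 126 = \frac{5417}{258} \cdot 126 = \frac{113757}{43}$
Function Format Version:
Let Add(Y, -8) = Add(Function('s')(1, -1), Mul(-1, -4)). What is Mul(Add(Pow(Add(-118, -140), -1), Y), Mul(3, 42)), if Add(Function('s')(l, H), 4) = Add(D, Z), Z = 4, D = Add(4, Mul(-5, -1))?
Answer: Rational(113757, 43) ≈ 2645.5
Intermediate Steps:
D = 9 (D = Add(4, 5) = 9)
Function('s')(l, H) = 9 (Function('s')(l, H) = Add(-4, Add(9, 4)) = Add(-4, 13) = 9)
Y = 21 (Y = Add(8, Add(9, Mul(-1, -4))) = Add(8, Add(9, 4)) = Add(8, 13) = 21)
Mul(Add(Pow(Add(-118, -140), -1), Y), Mul(3, 42)) = Mul(Add(Pow(Add(-118, -140), -1), 21), Mul(3, 42)) = Mul(Add(Pow(-258, -1), 21), 126) = Mul(Add(Rational(-1, 258), 21), 126) = Mul(Rational(5417, 258), 126) = Rational(113757, 43)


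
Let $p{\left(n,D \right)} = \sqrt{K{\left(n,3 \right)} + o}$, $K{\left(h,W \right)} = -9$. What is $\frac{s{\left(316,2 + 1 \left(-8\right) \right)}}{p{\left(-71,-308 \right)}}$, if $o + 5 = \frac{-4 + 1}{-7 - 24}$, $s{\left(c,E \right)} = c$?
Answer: $- \frac{316 i \sqrt{13361}}{431} \approx - 84.748 i$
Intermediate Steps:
$o = - \frac{152}{31}$ ($o = -5 + \frac{-4 + 1}{-7 - 24} = -5 - \frac{3}{-31} = -5 - - \frac{3}{31} = -5 + \frac{3}{31} = - \frac{152}{31} \approx -4.9032$)
$p{\left(n,D \right)} = \frac{i \sqrt{13361}}{31}$ ($p{\left(n,D \right)} = \sqrt{-9 - \frac{152}{31}} = \sqrt{- \frac{431}{31}} = \frac{i \sqrt{13361}}{31}$)
$\frac{s{\left(316,2 + 1 \left(-8\right) \right)}}{p{\left(-71,-308 \right)}} = \frac{316}{\frac{1}{31} i \sqrt{13361}} = 316 \left(- \frac{i \sqrt{13361}}{431}\right) = - \frac{316 i \sqrt{13361}}{431}$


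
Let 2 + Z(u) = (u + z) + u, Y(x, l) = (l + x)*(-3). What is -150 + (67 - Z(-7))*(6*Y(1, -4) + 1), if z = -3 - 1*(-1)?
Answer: 4525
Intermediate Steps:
z = -2 (z = -3 + 1 = -2)
Y(x, l) = -3*l - 3*x
Z(u) = -4 + 2*u (Z(u) = -2 + ((u - 2) + u) = -2 + ((-2 + u) + u) = -2 + (-2 + 2*u) = -4 + 2*u)
-150 + (67 - Z(-7))*(6*Y(1, -4) + 1) = -150 + (67 - (-4 + 2*(-7)))*(6*(-3*(-4) - 3*1) + 1) = -150 + (67 - (-4 - 14))*(6*(12 - 3) + 1) = -150 + (67 - 1*(-18))*(6*9 + 1) = -150 + (67 + 18)*(54 + 1) = -150 + 85*55 = -150 + 4675 = 4525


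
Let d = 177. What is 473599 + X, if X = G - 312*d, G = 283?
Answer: 418658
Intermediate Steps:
X = -54941 (X = 283 - 312*177 = 283 - 55224 = -54941)
473599 + X = 473599 - 54941 = 418658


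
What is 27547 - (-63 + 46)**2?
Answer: 27258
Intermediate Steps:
27547 - (-63 + 46)**2 = 27547 - 1*(-17)**2 = 27547 - 1*289 = 27547 - 289 = 27258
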